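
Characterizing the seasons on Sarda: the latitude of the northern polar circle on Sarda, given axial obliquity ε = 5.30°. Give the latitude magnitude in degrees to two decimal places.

84.70°

The polar circle is the lowest latitude that experiences at least one full rotation of continuous daylight at the northern-summer solstice; it lies at |φ| = 90° − ε = 90° − 5.30° = 84.70°.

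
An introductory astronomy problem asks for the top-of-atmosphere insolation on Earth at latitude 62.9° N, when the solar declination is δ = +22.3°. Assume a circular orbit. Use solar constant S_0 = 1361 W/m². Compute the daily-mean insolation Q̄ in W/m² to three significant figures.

Q̄ ≈ 475 W/m²

cos h₀ = −tan(+62.9°) tan(+22.300°) = -0.8015, h₀ = 2.5005 rad.
Bracket: h₀ sin ϕ sin δ + cos ϕ cos δ sin h₀ = 2.5005×0.89021×0.37946 + 0.45554×0.92521×0.59804 = 0.844667 + 0.252056 = 1.096723.
Q̄ = (S_0/π) × [bracket] = (1361/π) × 1.096723 = 475.1 W/m².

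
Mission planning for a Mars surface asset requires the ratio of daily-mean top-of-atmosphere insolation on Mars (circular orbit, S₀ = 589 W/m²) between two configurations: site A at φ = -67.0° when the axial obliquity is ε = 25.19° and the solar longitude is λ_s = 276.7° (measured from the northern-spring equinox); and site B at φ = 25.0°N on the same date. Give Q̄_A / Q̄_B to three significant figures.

Q̄_A / Q̄_B ≈ 2.18

— Configuration A (φ=-67.0°):
Solar declination: sin δ = sin ε · sin λ_s = sin 25.19° × sin 276.7° = -0.42271, so δ = -25.006°.
cos H₀ = −tan(-67.0°) tan(-25.006°) = -1.0989 ≤ −1 ⇒ polar day, H₀ = π.
Bracket: H₀ sin φ sin δ + cos φ cos δ sin H₀ = 3.1416×-0.92050×-0.42271 + 0.39073×0.90626×0.00000 = 1.222411 + 0.000000 = 1.222411.
Q̄ = (S₀/π) × [bracket] = (589/π) × 1.222411 = 229.18 W/m².
— Configuration B (φ=+25.0°):
cos H₀ = −tan(+25.0°) tan(-25.006°) = 0.2175, H₀ = 1.3515 rad.
Bracket: H₀ sin φ sin δ + cos φ cos δ sin H₀ = 1.3515×0.42262×-0.42271 + 0.90631×0.90626×0.97606 = -0.241440 + 0.801689 = 0.560249.
Q̄ = (S₀/π) × [bracket] = (589/π) × 0.560249 = 105.04 W/m².
Ratio Q̄_A / Q̄_B = 229.18 / 105.04 = 2.182.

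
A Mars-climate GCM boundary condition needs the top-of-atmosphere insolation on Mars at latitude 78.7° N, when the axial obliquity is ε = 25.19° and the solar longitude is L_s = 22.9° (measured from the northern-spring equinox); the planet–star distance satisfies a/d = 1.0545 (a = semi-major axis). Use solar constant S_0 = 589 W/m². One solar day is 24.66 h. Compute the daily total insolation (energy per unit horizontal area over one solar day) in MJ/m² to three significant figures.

9.66 MJ/m²

Solar declination: sin δ = sin ε · sin L_s = sin 25.19° × sin 22.9° = 0.16562, so δ = +9.533°.
cos h₀ = −tan(+78.7°) tan(+9.533°) = -0.8405, h₀ = 2.5689 rad.
Bracket: h₀ sin ϕ sin δ + cos ϕ cos δ sin h₀ = 2.5689×0.98061×0.16562 + 0.19595×0.98619×0.54189 = 0.417212 + 0.104717 = 0.521929.
Inverse-square distance factor (a/d)² = 1.0545² = 1.111970.
Q̄ = (S_0/π) × 1.111970 × [bracket] = (589/π) × 1.111970 × 0.521929 = 108.81 W/m².
Daily total = Q̄ × 24.66 h × 3600 s/h = 108.81 × 24.66 × 3600 / 10⁶ = 9.660 MJ/m².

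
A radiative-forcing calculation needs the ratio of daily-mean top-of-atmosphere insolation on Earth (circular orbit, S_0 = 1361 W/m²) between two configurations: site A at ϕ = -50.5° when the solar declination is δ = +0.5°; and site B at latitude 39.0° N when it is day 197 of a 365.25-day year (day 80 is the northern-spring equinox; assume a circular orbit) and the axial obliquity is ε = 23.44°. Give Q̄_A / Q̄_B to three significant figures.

Q̄_A / Q̄_B ≈ 0.560

— Configuration A (ϕ=-50.5°):
cos h₀ = −tan(-50.5°) tan(+0.500°) = 0.0106, h₀ = 1.5602 rad.
Bracket: h₀ sin ϕ sin δ + cos ϕ cos δ sin h₀ = 1.5602×-0.77162×0.00873 + 0.63608×0.99996×0.99994 = -0.010510 + 0.636016 = 0.625506.
Q̄ = (S_0/π) × [bracket] = (1361/π) × 0.625506 = 270.98 W/m².
— Configuration B (ϕ=+39.0°):
Solar longitude: L_s = 360° × (197 − 80)/365.25 = 115.318°.
sin δ = sin 23.44° × sin 115.318° = 0.35958, so δ = +21.074°.
cos h₀ = −tan(+39.0°) tan(+21.074°) = -0.3121, h₀ = 1.8882 rad.
Bracket: h₀ sin ϕ sin δ + cos ϕ cos δ sin h₀ = 1.8882×0.62932×0.35958 + 0.77715×0.93311×0.95006 = 0.427282 + 0.688952 = 1.116234.
Q̄ = (S_0/π) × [bracket] = (1361/π) × 1.116234 = 483.57 W/m².
Ratio Q̄_A / Q̄_B = 270.98 / 483.57 = 0.5604.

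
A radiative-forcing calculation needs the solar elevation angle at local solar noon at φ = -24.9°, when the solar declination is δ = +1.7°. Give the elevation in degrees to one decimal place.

At local noon the hour angle is zero, so the zenith angle equals |φ − δ| = |-24.9° − (+1.700°)| = 26.600°.
Elevation = 90° − 26.600° = 63.4°.

63.4°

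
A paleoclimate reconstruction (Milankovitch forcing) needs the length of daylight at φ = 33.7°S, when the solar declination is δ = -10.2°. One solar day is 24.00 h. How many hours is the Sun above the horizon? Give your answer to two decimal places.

12.92 h

cos H₀ = −tan φ · tan δ = −tan(-33.7°) × tan(-10.200°) = -0.1200, so H₀ = 1.6911 rad = 96.89°.
Daylight = 2H₀/(2π) × 24.00 h = (1.6911/π) × 24.00 = 12.92 h.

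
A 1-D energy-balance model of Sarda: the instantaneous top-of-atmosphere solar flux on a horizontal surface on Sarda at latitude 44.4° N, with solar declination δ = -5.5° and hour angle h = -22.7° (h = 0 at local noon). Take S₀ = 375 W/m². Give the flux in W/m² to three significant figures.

221 W/m²

cos θ_z = sin φ sin δ + cos φ cos δ cos h = -0.067060 + 0.656094 = 0.589034.
Flux = S₀ · cos θ_z = 375 × 0.589034 = 220.9 W/m².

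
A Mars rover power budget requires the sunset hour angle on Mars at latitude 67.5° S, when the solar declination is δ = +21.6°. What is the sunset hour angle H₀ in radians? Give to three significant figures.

H₀ = 0.298 rad

cos H₀ = −tan φ · tan δ = −tan(-67.5°) × tan(+21.600°) = 0.9559, so H₀ = 0.2982 rad = 17.09°.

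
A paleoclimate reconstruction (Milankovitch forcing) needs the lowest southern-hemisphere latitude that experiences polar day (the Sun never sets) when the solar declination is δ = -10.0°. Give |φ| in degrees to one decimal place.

Polar day requires cos H₀ = −tan φ tan δ ≤ −1, i.e. tan φ tan δ ≥ 1.
The boundary is |tan φ| · |tan δ| = 1, so |φ| = 90° − |δ| = 90° − 10.0° = 80.0° in the southern hemisphere.

|φ| = 80.0°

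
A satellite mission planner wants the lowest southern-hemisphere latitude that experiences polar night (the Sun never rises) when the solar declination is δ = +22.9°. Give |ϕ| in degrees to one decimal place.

|ϕ| = 67.1°

Polar night requires cos h₀ = −tan ϕ tan δ ≥ 1, i.e. tan ϕ tan δ ≤ −1.
The boundary is |tan ϕ| · |tan δ| = 1, so |ϕ| = 90° − |δ| = 90° − 22.9° = 67.1° in the southern hemisphere.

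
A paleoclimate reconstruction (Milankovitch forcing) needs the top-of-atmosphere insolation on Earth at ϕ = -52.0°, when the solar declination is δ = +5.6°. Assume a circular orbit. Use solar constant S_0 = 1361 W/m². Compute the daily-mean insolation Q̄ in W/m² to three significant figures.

Q̄ ≈ 215 W/m²

cos h₀ = −tan(-52.0°) tan(+5.600°) = 0.1255, h₀ = 1.4450 rad.
Bracket: h₀ sin ϕ sin δ + cos ϕ cos δ sin h₀ = 1.4450×-0.78801×0.09758 + 0.61566×0.99523×0.99209 = -0.111112 + 0.607877 = 0.496765.
Q̄ = (S_0/π) × [bracket] = (1361/π) × 0.496765 = 215.2 W/m².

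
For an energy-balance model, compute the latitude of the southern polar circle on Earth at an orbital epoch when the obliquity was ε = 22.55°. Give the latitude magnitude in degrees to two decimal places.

The polar circle is the lowest latitude that experiences at least one full rotation of continuous darkness at the northern-summer solstice; it lies at |ϕ| = 90° − ε = 90° − 22.55° = 67.45°.

67.45°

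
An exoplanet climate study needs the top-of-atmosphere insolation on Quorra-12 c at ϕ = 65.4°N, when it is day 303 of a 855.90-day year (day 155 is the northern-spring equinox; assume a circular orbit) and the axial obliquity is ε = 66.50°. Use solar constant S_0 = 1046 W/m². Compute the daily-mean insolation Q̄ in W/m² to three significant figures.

Q̄ ≈ 772 W/m²

Solar longitude: L_s = 360° × (303 − 155)/855.90 = 62.250°.
sin δ = sin 66.50° × sin 62.250° = 0.81159, so δ = +54.251°.
cos h₀ = −tan(+65.4°) tan(+54.251°) = -3.0342 ≤ −1 ⇒ polar day, h₀ = π.
Bracket: h₀ sin ϕ sin δ + cos ϕ cos δ sin h₀ = 3.1416×0.90924×0.81159 + 0.41628×0.58423×0.00000 = 2.318281 + 0.000000 = 2.318281.
Q̄ = (S_0/π) × [bracket] = (1046/π) × 2.318281 = 771.9 W/m².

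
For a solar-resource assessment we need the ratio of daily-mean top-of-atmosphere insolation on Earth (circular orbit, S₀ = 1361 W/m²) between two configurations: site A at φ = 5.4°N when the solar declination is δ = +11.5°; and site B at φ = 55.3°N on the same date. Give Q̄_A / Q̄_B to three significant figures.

— Configuration A (φ=+5.4°):
cos H₀ = −tan(+5.4°) tan(+11.500°) = -0.0192, H₀ = 1.5900 rad.
Bracket: H₀ sin φ sin δ + cos φ cos δ sin H₀ = 1.5900×0.09411×0.19937 + 0.99556×0.97992×0.99982 = 0.029833 + 0.975394 = 1.005227.
Q̄ = (S₀/π) × [bracket] = (1361/π) × 1.005227 = 435.48 W/m².
— Configuration B (φ=+55.3°):
cos H₀ = −tan(+55.3°) tan(+11.500°) = -0.2938, H₀ = 1.8690 rad.
Bracket: H₀ sin φ sin δ + cos φ cos δ sin H₀ = 1.8690×0.82214×0.19937 + 0.56928×0.97992×0.95586 = 0.306348 + 0.533225 = 0.839573.
Q̄ = (S₀/π) × [bracket] = (1361/π) × 0.839573 = 363.72 W/m².
Ratio Q̄_A / Q̄_B = 435.48 / 363.72 = 1.197.

Q̄_A / Q̄_B ≈ 1.20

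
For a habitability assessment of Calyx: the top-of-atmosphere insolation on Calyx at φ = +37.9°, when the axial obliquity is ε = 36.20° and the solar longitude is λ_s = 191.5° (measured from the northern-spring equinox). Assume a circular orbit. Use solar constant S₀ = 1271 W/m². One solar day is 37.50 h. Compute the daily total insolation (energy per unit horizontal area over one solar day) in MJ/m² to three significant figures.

Solar declination: sin δ = sin ε · sin λ_s = sin 36.20° × sin 191.5° = -0.11775, so δ = -6.762°.
cos H₀ = −tan(+37.9°) tan(-6.762°) = 0.0923, H₀ = 1.4784 rad.
Bracket: H₀ sin φ sin δ + cos φ cos δ sin H₀ = 1.4784×0.61429×-0.11775 + 0.78908×0.99304×0.99573 = -0.106937 + 0.780242 = 0.673305.
Q̄ = (S₀/π) × [bracket] = (1271/π) × 0.673305 = 272.40 W/m².
Daily total = Q̄ × 37.50 h × 3600 s/h = 272.40 × 37.50 × 3600 / 10⁶ = 36.77 MJ/m².

36.8 MJ/m²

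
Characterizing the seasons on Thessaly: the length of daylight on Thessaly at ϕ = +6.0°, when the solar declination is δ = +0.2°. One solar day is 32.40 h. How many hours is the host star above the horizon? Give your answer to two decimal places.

cos h₀ = −tan ϕ · tan δ = −tan(+6.0°) × tan(+0.200°) = -0.0004, so h₀ = 1.5712 rad = 90.02°.
Daylight = 2h₀/(2π) × 32.40 h = (1.5712/π) × 32.40 = 16.20 h.

16.20 h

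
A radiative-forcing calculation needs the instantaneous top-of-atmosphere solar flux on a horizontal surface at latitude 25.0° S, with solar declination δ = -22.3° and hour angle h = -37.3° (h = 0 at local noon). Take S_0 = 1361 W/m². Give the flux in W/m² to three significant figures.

cos θ_z = sin ϕ sin δ + cos ϕ cos δ cos h = 0.160365 + 0.667024 = 0.827389.
Flux = S_0 · cos θ_z = 1361 × 0.827389 = 1126 W/m².

1.13e+03 W/m²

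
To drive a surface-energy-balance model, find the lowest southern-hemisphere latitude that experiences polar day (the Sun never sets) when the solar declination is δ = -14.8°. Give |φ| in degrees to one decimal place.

Polar day requires cos H₀ = −tan φ tan δ ≤ −1, i.e. tan φ tan δ ≥ 1.
The boundary is |tan φ| · |tan δ| = 1, so |φ| = 90° − |δ| = 90° − 14.8° = 75.2° in the southern hemisphere.

|φ| = 75.2°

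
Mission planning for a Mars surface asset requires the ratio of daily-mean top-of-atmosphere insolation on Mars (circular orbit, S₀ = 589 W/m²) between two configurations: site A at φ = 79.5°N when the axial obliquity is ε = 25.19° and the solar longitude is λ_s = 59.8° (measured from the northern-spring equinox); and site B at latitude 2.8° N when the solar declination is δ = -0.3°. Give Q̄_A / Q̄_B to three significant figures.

— Configuration A (φ=+79.5°):
Solar declination: sin δ = sin ε · sin λ_s = sin 25.19° × sin 59.8° = 0.36785, so δ = +21.583°.
cos H₀ = −tan(+79.5°) tan(+21.583°) = -2.1344 ≤ −1 ⇒ polar day, H₀ = π.
Bracket: H₀ sin φ sin δ + cos φ cos δ sin H₀ = 3.1416×0.98325×0.36785 + 0.18224×0.92988×0.00000 = 1.136281 + 0.000000 = 1.136281.
Q̄ = (S₀/π) × [bracket] = (589/π) × 1.136281 = 213.04 W/m².
— Configuration B (φ=+2.8°):
cos H₀ = −tan(+2.8°) tan(-0.300°) = 0.0003, H₀ = 1.5705 rad.
Bracket: H₀ sin φ sin δ + cos φ cos δ sin H₀ = 1.5705×0.04885×-0.00524 + 0.99881×0.99999×1.00000 = -0.000402 + 0.998800 = 0.998398.
Q̄ = (S₀/π) × [bracket] = (589/π) × 0.998398 = 187.18 W/m².
Ratio Q̄_A / Q̄_B = 213.04 / 187.18 = 1.138.

Q̄_A / Q̄_B ≈ 1.14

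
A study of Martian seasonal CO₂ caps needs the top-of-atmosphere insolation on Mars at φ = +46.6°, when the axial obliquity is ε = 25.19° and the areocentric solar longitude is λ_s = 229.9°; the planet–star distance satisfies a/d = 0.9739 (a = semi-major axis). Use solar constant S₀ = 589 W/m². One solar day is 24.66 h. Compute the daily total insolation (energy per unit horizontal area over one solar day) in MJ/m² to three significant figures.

sin δ = sin 25.19° × sin 229.9° = -0.32557, so δ = -19.000°.
cos H₀ = −tan(+46.6°) tan(-19.000°) = 0.3641, H₀ = 1.1981 rad.
Bracket: H₀ sin φ sin δ + cos φ cos δ sin H₀ = 1.1981×0.72657×-0.32557 + 0.68709×0.94552×0.93135 = -0.283410 + 0.605058 = 0.321648.
Inverse-square distance factor (a/d)² = 0.9739² = 0.948481.
Q̄ = (S₀/π) × 0.948481 × [bracket] = (589/π) × 0.948481 × 0.321648 = 57.197 W/m².
Daily total = Q̄ × 24.66 h × 3600 s/h = 57.197 × 24.66 × 3600 / 10⁶ = 5.078 MJ/m².

5.08 MJ/m²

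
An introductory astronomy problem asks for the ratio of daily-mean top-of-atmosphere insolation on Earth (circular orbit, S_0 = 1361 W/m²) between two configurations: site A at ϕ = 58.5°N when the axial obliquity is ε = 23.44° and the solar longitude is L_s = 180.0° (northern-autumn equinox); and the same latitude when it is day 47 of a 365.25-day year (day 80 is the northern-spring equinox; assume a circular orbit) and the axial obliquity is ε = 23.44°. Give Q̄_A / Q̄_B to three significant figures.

— Configuration A (ϕ=+58.5°):
Solar declination: sin δ = sin ε · sin L_s = sin 23.44° × sin 180.0° = 0.00000, so δ = +0.000°.
cos h₀ = −tan(+58.5°) tan(+0.000°) = -0.0000, h₀ = 1.5708 rad.
Bracket: h₀ sin ϕ sin δ + cos ϕ cos δ sin h₀ = 1.5708×0.85264×0.00000 + 0.52250×1.00000×1.00000 = 0.000000 + 0.522500 = 0.522500.
Q̄ = (S_0/π) × [bracket] = (1361/π) × 0.522500 = 226.36 W/m².
— Configuration B (ϕ=+58.5°):
Solar longitude: L_s = 360° × (47 − 80)/365.25 = -32.526°, i.e. -32.526° + 360° = 327.474°.
sin δ = sin 23.44° × sin 327.474° = -0.21388, so δ = -12.350°.
cos h₀ = −tan(+58.5°) tan(-12.350°) = 0.3573, h₀ = 1.2054 rad.
Bracket: h₀ sin ϕ sin δ + cos ϕ cos δ sin h₀ = 1.2054×0.85264×-0.21388 + 0.52250×0.97686×0.93399 = -0.219820 + 0.476717 = 0.256897.
Q̄ = (S_0/π) × [bracket] = (1361/π) × 0.256897 = 111.29 W/m².
Ratio Q̄_A / Q̄_B = 226.36 / 111.29 = 2.034.

Q̄_A / Q̄_B ≈ 2.03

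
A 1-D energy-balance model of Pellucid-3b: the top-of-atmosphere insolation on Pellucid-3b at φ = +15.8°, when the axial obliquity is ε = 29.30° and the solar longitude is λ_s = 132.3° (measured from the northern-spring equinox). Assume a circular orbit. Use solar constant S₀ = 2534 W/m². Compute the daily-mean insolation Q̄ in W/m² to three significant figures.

Q̄ ≈ 853 W/m²

Solar declination: sin δ = sin ε · sin λ_s = sin 29.30° × sin 132.3° = 0.36196, so δ = +21.221°.
cos H₀ = −tan(+15.8°) tan(+21.221°) = -0.1099, H₀ = 1.6809 rad.
Bracket: H₀ sin φ sin δ + cos φ cos δ sin H₀ = 1.6809×0.27228×0.36196 + 0.96222×0.93219×0.99395 = 0.165660 + 0.891545 = 1.057205.
Q̄ = (S₀/π) × [bracket] = (2534/π) × 1.057205 = 852.7 W/m².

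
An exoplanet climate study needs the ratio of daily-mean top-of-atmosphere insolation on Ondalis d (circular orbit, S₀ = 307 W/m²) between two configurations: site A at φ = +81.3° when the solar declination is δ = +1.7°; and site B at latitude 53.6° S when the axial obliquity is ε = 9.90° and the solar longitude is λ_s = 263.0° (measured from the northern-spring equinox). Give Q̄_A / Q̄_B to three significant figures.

Q̄_A / Q̄_B ≈ 0.245

— Configuration A (φ=+81.3°):
cos H₀ = −tan(+81.3°) tan(+1.700°) = -0.1940, H₀ = 1.7660 rad.
Bracket: H₀ sin φ sin δ + cos φ cos δ sin H₀ = 1.7660×0.98849×0.02967 + 0.15126×0.99956×0.98101 = 0.051794 + 0.148322 = 0.200116.
Q̄ = (S₀/π) × [bracket] = (307/π) × 0.200116 = 19.556 W/m².
— Configuration B (φ=-53.6°):
Solar declination: sin δ = sin ε · sin λ_s = sin 9.90° × sin 263.0° = -0.17065, so δ = -9.825°.
cos H₀ = −tan(-53.6°) tan(-9.825°) = -0.2349, H₀ = 1.8079 rad.
Bracket: H₀ sin φ sin δ + cos φ cos δ sin H₀ = 1.8079×-0.80489×-0.17065 + 0.59342×0.98533×0.97202 = 0.248323 + 0.568354 = 0.816677.
Q̄ = (S₀/π) × [bracket] = (307/π) × 0.816677 = 79.807 W/m².
Ratio Q̄_A / Q̄_B = 19.556 / 79.807 = 0.2450.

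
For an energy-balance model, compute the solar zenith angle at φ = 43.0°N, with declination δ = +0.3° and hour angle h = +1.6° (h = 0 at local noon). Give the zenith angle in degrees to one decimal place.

θ_z = 42.7°

cos θ_z = sin φ sin δ + cos φ cos δ cos h = 0.003571 + 0.731059 = 0.734630.
θ_z = arccos(0.734630) = 42.7°.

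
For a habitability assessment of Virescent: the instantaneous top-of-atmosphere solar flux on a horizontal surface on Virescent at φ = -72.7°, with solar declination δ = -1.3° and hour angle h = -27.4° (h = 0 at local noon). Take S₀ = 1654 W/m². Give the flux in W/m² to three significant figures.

472 W/m²

cos θ_z = sin φ sin δ + cos φ cos δ cos h = 0.021661 + 0.263946 = 0.285607.
Flux = S₀ · cos θ_z = 1654 × 0.285607 = 472.4 W/m².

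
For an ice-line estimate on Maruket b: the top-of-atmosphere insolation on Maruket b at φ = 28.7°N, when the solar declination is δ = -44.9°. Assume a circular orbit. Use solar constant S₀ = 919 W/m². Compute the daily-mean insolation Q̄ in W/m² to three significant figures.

cos H₀ = −tan(+28.7°) tan(-44.900°) = 0.5456, H₀ = 0.9937 rad.
Bracket: H₀ sin φ sin δ + cos φ cos δ sin H₀ = 0.9937×0.48022×-0.70587 + 0.87715×0.70834×0.83806 = -0.336837 + 0.520704 = 0.183867.
Q̄ = (S₀/π) × [bracket] = (919/π) × 0.183867 = 53.79 W/m².

Q̄ ≈ 53.8 W/m²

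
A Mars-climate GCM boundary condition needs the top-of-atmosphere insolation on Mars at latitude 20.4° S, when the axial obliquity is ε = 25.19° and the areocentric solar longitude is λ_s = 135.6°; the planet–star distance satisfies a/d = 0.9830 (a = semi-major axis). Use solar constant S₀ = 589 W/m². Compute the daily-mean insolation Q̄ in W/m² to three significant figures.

Q̄ ≈ 134 W/m²

sin δ = sin 25.19° × sin 135.6° = 0.29779, so δ = +17.325°.
cos H₀ = −tan(-20.4°) tan(+17.325°) = 0.1160, H₀ = 1.4545 rad.
Bracket: H₀ sin φ sin δ + cos φ cos δ sin H₀ = 1.4545×-0.34857×0.29779 + 0.93728×0.95463×0.99325 = -0.150978 + 0.888716 = 0.737738.
Inverse-square distance factor (a/d)² = 0.9830² = 0.966289.
Q̄ = (S₀/π) × 0.966289 × [bracket] = (589/π) × 0.966289 × 0.737738 = 133.7 W/m².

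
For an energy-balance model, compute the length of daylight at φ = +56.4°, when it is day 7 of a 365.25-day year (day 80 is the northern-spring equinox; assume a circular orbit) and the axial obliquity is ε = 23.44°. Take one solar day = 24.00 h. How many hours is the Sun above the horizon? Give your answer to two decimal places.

Solar longitude: λ_s = 360° × (7 − 80)/365.25 = -71.951°, i.e. -71.951° + 360° = 288.049°.
sin δ = sin 23.44° × sin 288.049° = -0.37821, so δ = -22.223°.
cos H₀ = −tan φ · tan δ = −tan(+56.4°) × tan(-22.223°) = 0.6149, so H₀ = 0.9085 rad = 52.05°.
Daylight = 2H₀/(2π) × 24.00 h = (0.9085/π) × 24.00 = 6.94 h.

6.94 h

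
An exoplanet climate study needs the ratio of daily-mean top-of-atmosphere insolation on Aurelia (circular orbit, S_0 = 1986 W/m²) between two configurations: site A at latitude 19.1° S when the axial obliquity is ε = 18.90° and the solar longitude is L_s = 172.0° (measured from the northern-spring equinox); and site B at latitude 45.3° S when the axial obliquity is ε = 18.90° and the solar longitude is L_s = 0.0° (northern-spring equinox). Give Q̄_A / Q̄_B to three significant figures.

Q̄_A / Q̄_B ≈ 1.31

— Configuration A (ϕ=-19.1°):
Solar declination: sin δ = sin ε · sin L_s = sin 18.90° × sin 172.0° = 0.04508, so δ = +2.584°.
cos h₀ = −tan(-19.1°) tan(+2.584°) = 0.0156, h₀ = 1.5552 rad.
Bracket: h₀ sin ϕ sin δ + cos ϕ cos δ sin h₀ = 1.5552×-0.32722×0.04508 + 0.94495×0.99898×0.99988 = -0.022941 + 0.943873 = 0.920932.
Q̄ = (S_0/π) × [bracket] = (1986/π) × 0.920932 = 582.18 W/m².
— Configuration B (ϕ=-45.3°):
Solar declination: sin δ = sin ε · sin L_s = sin 18.90° × sin 0.0° = 0.00000, so δ = +0.000°.
cos h₀ = −tan(-45.3°) tan(+0.000°) = 0.0000, h₀ = 1.5708 rad.
Bracket: h₀ sin ϕ sin δ + cos ϕ cos δ sin h₀ = 1.5708×-0.71080×0.00000 + 0.70339×1.00000×1.00000 = -0.000000 + 0.703390 = 0.703390.
Q̄ = (S_0/π) × [bracket] = (1986/π) × 0.703390 = 444.66 W/m².
Ratio Q̄_A / Q̄_B = 582.18 / 444.66 = 1.309.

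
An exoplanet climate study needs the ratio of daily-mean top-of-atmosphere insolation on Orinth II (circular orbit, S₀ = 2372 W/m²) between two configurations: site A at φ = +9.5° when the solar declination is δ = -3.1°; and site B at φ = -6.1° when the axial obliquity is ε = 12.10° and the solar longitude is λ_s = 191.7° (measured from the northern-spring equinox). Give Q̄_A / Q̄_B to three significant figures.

Q̄_A / Q̄_B ≈ 0.970

— Configuration A (φ=+9.5°):
cos H₀ = −tan(+9.5°) tan(-3.100°) = 0.0091, H₀ = 1.5617 rad.
Bracket: H₀ sin φ sin δ + cos φ cos δ sin H₀ = 1.5617×0.16505×-0.05408 + 0.98629×0.99854×0.99996 = -0.013940 + 0.984811 = 0.970871.
Q̄ = (S₀/π) × [bracket] = (2372/π) × 0.970871 = 733.04 W/m².
— Configuration B (φ=-6.1°):
Solar declination: sin δ = sin ε · sin λ_s = sin 12.10° × sin 191.7° = -0.04251, so δ = -2.436°.
cos H₀ = −tan(-6.1°) tan(-2.436°) = -0.0045, H₀ = 1.5753 rad.
Bracket: H₀ sin φ sin δ + cos φ cos δ sin H₀ = 1.5753×-0.10626×-0.04251 + 0.99434×0.99910×0.99999 = 0.007116 + 0.993435 = 1.000551.
Q̄ = (S₀/π) × [bracket] = (2372/π) × 1.000551 = 755.45 W/m².
Ratio Q̄_A / Q̄_B = 733.04 / 755.45 = 0.9703.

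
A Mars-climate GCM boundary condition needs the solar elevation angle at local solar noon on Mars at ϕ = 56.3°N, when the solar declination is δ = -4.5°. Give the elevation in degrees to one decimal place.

29.2°

At local noon the hour angle is zero, so the zenith angle equals |ϕ − δ| = |+56.3° − (-4.500°)| = 60.800°.
Elevation = 90° − 60.800° = 29.2°.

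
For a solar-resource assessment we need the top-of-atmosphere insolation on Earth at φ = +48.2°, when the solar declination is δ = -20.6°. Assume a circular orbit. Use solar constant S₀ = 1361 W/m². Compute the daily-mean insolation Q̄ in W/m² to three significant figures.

Q̄ ≈ 116 W/m²

cos H₀ = −tan(+48.2°) tan(-20.600°) = 0.4204, H₀ = 1.1369 rad.
Bracket: H₀ sin φ sin δ + cos φ cos δ sin H₀ = 1.1369×0.74548×-0.35184 + 0.66653×0.93606×0.90734 = -0.298197 + 0.566100 = 0.267903.
Q̄ = (S₀/π) × [bracket] = (1361/π) × 0.267903 = 116.1 W/m².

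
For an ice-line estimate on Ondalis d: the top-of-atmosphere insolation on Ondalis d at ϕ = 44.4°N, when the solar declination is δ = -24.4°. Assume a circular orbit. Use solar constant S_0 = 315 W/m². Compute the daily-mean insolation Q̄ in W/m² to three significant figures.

cos h₀ = −tan(+44.4°) tan(-24.400°) = 0.4442, h₀ = 1.1105 rad.
Bracket: h₀ sin ϕ sin δ + cos ϕ cos δ sin h₀ = 1.1105×0.69966×-0.41310 + 0.71447×0.91068×0.89592 = -0.320967 + 0.582934 = 0.261967.
Q̄ = (S_0/π) × [bracket] = (315/π) × 0.261967 = 26.27 W/m².

Q̄ ≈ 26.3 W/m²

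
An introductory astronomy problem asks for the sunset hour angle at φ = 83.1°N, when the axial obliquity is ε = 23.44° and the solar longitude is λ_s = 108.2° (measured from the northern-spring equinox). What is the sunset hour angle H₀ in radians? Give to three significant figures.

H₀ = 3.14 rad

Solar declination: sin δ = sin ε · sin λ_s = sin 23.44° × sin 108.2° = 0.37789, so δ = +22.203°.
Sunrise equation: cos H₀ = −tan φ · tan δ = -3.3728 ≤ −1, so the Sun never sets (polar day) and H₀ = π.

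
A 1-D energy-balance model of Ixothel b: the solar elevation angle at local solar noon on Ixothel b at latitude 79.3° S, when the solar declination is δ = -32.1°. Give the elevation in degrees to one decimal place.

42.8°

At local noon the hour angle is zero, so the zenith angle equals |ϕ − δ| = |-79.3° − (-32.100°)| = 47.200°.
Elevation = 90° − 47.200° = 42.8°.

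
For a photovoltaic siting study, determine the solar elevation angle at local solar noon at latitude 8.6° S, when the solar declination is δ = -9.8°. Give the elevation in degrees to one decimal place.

88.8°

At local noon the hour angle is zero, so the zenith angle equals |φ − δ| = |-8.6° − (-9.800°)| = 1.200°.
Elevation = 90° − 1.200° = 88.8°.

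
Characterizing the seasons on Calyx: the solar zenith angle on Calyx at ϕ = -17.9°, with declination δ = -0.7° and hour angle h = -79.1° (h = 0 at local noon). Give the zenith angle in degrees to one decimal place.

cos θ_z = sin ϕ sin δ + cos ϕ cos δ cos h = 0.003755 + 0.179929 = 0.183684.
θ_z = arccos(0.183684) = 79.4°.

θ_z = 79.4°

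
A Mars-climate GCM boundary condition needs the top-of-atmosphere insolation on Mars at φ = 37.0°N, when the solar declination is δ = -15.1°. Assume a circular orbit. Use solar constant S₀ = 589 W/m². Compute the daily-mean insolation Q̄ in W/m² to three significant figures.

cos H₀ = −tan(+37.0°) tan(-15.100°) = 0.2033, H₀ = 1.3660 rad.
Bracket: H₀ sin φ sin δ + cos φ cos δ sin H₀ = 1.3660×0.60182×-0.26050 + 0.79864×0.96547×0.97911 = -0.214153 + 0.754955 = 0.540802.
Q̄ = (S₀/π) × [bracket] = (589/π) × 0.540802 = 101.4 W/m².

Q̄ ≈ 101 W/m²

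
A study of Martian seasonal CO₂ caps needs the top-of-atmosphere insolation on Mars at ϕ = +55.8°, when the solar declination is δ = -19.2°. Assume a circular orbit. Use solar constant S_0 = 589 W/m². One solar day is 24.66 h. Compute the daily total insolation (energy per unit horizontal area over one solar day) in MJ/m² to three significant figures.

cos h₀ = −tan(+55.8°) tan(-19.200°) = 0.5124, h₀ = 1.0328 rad.
Bracket: h₀ sin ϕ sin δ + cos ϕ cos δ sin h₀ = 1.0328×0.82708×-0.32887 + 0.56208×0.94438×0.85874 = -0.280923 + 0.455834 = 0.174911.
Q̄ = (S_0/π) × [bracket] = (589/π) × 0.174911 = 32.793 W/m².
Daily total = Q̄ × 24.66 h × 3600 s/h = 32.793 × 24.66 × 3600 / 10⁶ = 2.911 MJ/m².

2.91 MJ/m²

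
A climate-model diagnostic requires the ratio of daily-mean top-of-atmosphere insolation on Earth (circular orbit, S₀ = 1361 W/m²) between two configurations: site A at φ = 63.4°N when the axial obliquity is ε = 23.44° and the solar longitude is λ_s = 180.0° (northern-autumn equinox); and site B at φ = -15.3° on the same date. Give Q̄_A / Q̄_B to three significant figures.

— Configuration A (φ=+63.4°):
Solar declination: sin δ = sin ε · sin λ_s = sin 23.44° × sin 180.0° = 0.00000, so δ = +0.000°.
cos H₀ = −tan(+63.4°) tan(+0.000°) = -0.0000, H₀ = 1.5708 rad.
Bracket: H₀ sin φ sin δ + cos φ cos δ sin H₀ = 1.5708×0.89415×0.00000 + 0.44776×1.00000×1.00000 = 0.000000 + 0.447760 = 0.447760.
Q̄ = (S₀/π) × [bracket] = (1361/π) × 0.447760 = 193.98 W/m².
— Configuration B (φ=-15.3°):
cos H₀ = −tan(-15.3°) tan(+0.000°) = 0.0000, H₀ = 1.5708 rad.
Bracket: H₀ sin φ sin δ + cos φ cos δ sin H₀ = 1.5708×-0.26387×0.00000 + 0.96456×1.00000×1.00000 = -0.000000 + 0.964560 = 0.964560.
Q̄ = (S₀/π) × [bracket] = (1361/π) × 0.964560 = 417.87 W/m².
Ratio Q̄_A / Q̄_B = 193.98 / 417.87 = 0.4642.

Q̄_A / Q̄_B ≈ 0.464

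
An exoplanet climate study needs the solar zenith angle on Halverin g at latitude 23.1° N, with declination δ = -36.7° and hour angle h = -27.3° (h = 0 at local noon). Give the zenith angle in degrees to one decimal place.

cos θ_z = sin φ sin δ + cos φ cos δ cos h = -0.234471 + 0.655347 = 0.420876.
θ_z = arccos(0.420876) = 65.1°.

θ_z = 65.1°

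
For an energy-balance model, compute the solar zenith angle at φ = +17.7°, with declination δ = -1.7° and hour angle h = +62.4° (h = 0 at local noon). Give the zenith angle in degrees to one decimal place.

cos θ_z = sin φ sin δ + cos φ cos δ cos h = -0.009020 + 0.441170 = 0.432150.
θ_z = arccos(0.432150) = 64.4°.

θ_z = 64.4°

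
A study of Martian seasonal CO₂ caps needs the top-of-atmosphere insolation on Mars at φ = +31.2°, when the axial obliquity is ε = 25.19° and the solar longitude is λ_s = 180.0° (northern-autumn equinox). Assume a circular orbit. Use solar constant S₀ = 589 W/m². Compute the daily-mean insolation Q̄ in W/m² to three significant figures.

Solar declination: sin δ = sin ε · sin λ_s = sin 25.19° × sin 180.0° = 0.00000, so δ = +0.000°.
cos H₀ = −tan(+31.2°) tan(+0.000°) = -0.0000, H₀ = 1.5708 rad.
Bracket: H₀ sin φ sin δ + cos φ cos δ sin H₀ = 1.5708×0.51803×0.00000 + 0.85536×1.00000×1.00000 = 0.000000 + 0.855360 = 0.855360.
Q̄ = (S₀/π) × [bracket] = (589/π) × 0.855360 = 160.4 W/m².

Q̄ ≈ 160 W/m²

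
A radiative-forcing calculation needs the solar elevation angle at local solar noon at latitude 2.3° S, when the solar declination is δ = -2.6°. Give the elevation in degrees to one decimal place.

89.7°

At local noon the hour angle is zero, so the zenith angle equals |φ − δ| = |-2.3° − (-2.600°)| = 0.300°.
Elevation = 90° − 0.300° = 89.7°.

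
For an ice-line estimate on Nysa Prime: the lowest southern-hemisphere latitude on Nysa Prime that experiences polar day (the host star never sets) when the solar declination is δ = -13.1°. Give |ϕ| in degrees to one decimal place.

Polar day requires cos h₀ = −tan ϕ tan δ ≤ −1, i.e. tan ϕ tan δ ≥ 1.
The boundary is |tan ϕ| · |tan δ| = 1, so |ϕ| = 90° − |δ| = 90° − 13.1° = 76.9° in the southern hemisphere.

|ϕ| = 76.9°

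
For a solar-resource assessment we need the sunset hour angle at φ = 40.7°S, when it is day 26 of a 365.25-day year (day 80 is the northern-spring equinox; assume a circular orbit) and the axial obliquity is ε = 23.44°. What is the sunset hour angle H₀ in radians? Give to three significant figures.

Solar longitude: λ_s = 360° × (26 − 80)/365.25 = -53.224°, i.e. -53.224° + 360° = 306.776°.
sin δ = sin 23.44° × sin 306.776° = -0.31862, so δ = -18.580°.
cos H₀ = −tan φ · tan δ = −tan(-40.7°) × tan(-18.580°) = -0.2891, so H₀ = 1.8641 rad = 106.81°.

H₀ = 1.86 rad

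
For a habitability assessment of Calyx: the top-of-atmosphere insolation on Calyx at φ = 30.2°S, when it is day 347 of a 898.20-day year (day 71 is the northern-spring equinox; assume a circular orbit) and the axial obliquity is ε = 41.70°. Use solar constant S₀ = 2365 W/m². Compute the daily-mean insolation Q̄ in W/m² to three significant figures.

Solar longitude: λ_s = 360° × (347 − 71)/898.20 = 110.621°.
sin δ = sin 41.70° × sin 110.621° = 0.62261, so δ = +38.507°.
cos H₀ = −tan(-30.2°) tan(+38.507°) = 0.4631, H₀ = 1.0893 rad.
Bracket: H₀ sin φ sin δ + cos φ cos δ sin H₀ = 1.0893×-0.50302×0.62261 + 0.86427×0.78253×0.88632 = -0.341153 + 0.599433 = 0.258280.
Q̄ = (S₀/π) × [bracket] = (2365/π) × 0.258280 = 194.4 W/m².

Q̄ ≈ 194 W/m²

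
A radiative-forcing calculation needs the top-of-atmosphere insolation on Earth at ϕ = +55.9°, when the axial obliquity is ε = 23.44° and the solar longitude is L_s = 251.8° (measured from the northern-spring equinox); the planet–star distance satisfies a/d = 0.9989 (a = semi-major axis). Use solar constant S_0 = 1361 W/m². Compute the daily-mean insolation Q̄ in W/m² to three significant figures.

Q̄ ≈ 54.1 W/m²

Solar declination: sin δ = sin ε · sin L_s = sin 23.44° × sin 251.8° = -0.37789, so δ = -22.203°.
cos h₀ = −tan(+55.9°) tan(-22.203°) = 0.6028, h₀ = 0.9237 rad.
Bracket: h₀ sin ϕ sin δ + cos ϕ cos δ sin h₀ = 0.9237×0.82806×-0.37789 + 0.56064×0.92585×0.79786 = -0.289040 + 0.414144 = 0.125104.
Inverse-square distance factor (a/d)² = 0.9989² = 0.997801.
Q̄ = (S_0/π) × 0.997801 × [bracket] = (1361/π) × 0.997801 × 0.125104 = 54.08 W/m².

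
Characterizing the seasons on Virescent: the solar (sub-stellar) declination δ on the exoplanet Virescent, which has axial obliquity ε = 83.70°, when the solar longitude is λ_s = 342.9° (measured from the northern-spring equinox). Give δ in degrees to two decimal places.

δ = -16.99°

sin δ = sin ε · sin λ_s = sin 83.70° × sin 342.9° = -0.292265.
δ = arcsin(-0.292265) = -16.99°.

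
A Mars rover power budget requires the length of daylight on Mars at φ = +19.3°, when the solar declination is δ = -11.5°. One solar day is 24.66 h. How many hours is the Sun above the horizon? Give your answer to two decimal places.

11.77 h

cos H₀ = −tan φ · tan δ = −tan(+19.3°) × tan(-11.500°) = 0.0712, so H₀ = 1.4995 rad = 85.91°.
Daylight = 2H₀/(2π) × 24.66 h = (1.4995/π) × 24.66 = 11.77 h.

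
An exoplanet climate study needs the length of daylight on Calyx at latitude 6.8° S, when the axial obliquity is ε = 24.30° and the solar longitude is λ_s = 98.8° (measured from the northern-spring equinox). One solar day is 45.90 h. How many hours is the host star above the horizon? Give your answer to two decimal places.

22.17 h

Solar declination: sin δ = sin ε · sin λ_s = sin 24.30° × sin 98.8° = 0.40667, so δ = +23.996°.
cos H₀ = −tan φ · tan δ = −tan(-6.8°) × tan(+23.996°) = 0.0531, so H₀ = 1.5177 rad = 86.96°.
Daylight = 2H₀/(2π) × 45.90 h = (1.5177/π) × 45.90 = 22.17 h.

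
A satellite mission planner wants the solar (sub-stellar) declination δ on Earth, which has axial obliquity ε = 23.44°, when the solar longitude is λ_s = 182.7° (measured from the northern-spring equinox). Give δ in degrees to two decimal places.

sin δ = sin ε · sin λ_s = sin 23.44° × sin 182.7° = -0.018738.
δ = arcsin(-0.018738) = -1.07°.

δ = -1.07°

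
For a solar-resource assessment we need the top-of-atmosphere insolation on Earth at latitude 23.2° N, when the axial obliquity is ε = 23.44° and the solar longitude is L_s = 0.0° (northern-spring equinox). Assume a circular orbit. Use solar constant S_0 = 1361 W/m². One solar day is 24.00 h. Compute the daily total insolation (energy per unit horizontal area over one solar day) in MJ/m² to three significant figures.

34.4 MJ/m²

Solar declination: sin δ = sin ε · sin L_s = sin 23.44° × sin 0.0° = 0.00000, so δ = +0.000°.
cos h₀ = −tan(+23.2°) tan(+0.000°) = -0.0000, h₀ = 1.5708 rad.
Bracket: h₀ sin ϕ sin δ + cos ϕ cos δ sin h₀ = 1.5708×0.39394×0.00000 + 0.91914×1.00000×1.00000 = 0.000000 + 0.919140 = 0.919140.
Q̄ = (S_0/π) × [bracket] = (1361/π) × 0.919140 = 398.19 W/m².
Daily total = Q̄ × 24.00 h × 3600 s/h = 398.19 × 24.00 × 3600 / 10⁶ = 34.40 MJ/m².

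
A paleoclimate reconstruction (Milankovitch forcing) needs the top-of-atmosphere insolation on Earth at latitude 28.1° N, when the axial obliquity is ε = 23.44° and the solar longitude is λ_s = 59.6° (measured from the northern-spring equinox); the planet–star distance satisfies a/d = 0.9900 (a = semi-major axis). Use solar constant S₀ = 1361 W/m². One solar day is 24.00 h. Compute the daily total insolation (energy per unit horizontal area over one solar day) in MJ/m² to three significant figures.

Solar declination: sin δ = sin ε · sin λ_s = sin 23.44° × sin 59.6° = 0.34310, so δ = +20.066°.
cos H₀ = −tan(+28.1°) tan(+20.066°) = -0.1950, H₀ = 1.7671 rad.
Bracket: H₀ sin φ sin δ + cos φ cos δ sin H₀ = 1.7671×0.47101×0.34310 + 0.88213×0.93930×0.98080 = 0.285570 + 0.812676 = 1.098246.
Inverse-square distance factor (a/d)² = 0.9900² = 0.980100.
Q̄ = (S₀/π) × 0.980100 × [bracket] = (1361/π) × 0.980100 × 1.098246 = 466.31 W/m².
Daily total = Q̄ × 24.00 h × 3600 s/h = 466.31 × 24.00 × 3600 / 10⁶ = 40.29 MJ/m².

40.3 MJ/m²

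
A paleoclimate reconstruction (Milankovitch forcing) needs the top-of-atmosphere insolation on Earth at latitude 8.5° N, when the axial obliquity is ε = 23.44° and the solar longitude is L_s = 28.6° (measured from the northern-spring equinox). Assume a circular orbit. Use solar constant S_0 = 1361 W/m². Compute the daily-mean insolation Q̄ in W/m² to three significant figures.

Solar declination: sin δ = sin ε · sin L_s = sin 23.44° × sin 28.6° = 0.19042, so δ = +10.977°.
cos h₀ = −tan(+8.5°) tan(+10.977°) = -0.0290, h₀ = 1.5998 rad.
Bracket: h₀ sin ϕ sin δ + cos ϕ cos δ sin h₀ = 1.5998×0.14781×0.19042 + 0.98902×0.98170×0.99958 = 0.045028 + 0.970513 = 1.015541.
Q̄ = (S_0/π) × [bracket] = (1361/π) × 1.015541 = 440.0 W/m².

Q̄ ≈ 440 W/m²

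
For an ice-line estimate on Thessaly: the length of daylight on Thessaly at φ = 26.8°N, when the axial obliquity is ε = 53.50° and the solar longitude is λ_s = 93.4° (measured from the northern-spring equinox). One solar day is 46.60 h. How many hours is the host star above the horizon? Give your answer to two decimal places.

34.38 h

Solar declination: sin δ = sin ε · sin λ_s = sin 53.50° × sin 93.4° = 0.80244, so δ = +53.364°.
cos H₀ = −tan φ · tan δ = −tan(+26.8°) × tan(+53.364°) = -0.6793, so H₀ = 2.3176 rad = 132.79°.
Daylight = 2H₀/(2π) × 46.60 h = (2.3176/π) × 46.60 = 34.38 h.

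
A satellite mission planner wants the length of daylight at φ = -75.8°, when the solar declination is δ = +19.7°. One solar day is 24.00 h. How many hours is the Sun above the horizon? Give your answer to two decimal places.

0.00 h

cos H₀ = −tan φ · tan δ = 1.4150 ≥ 1, so the Sun never rises (polar night) and H₀ = 0.
Daylight = 2H₀/(2π) × 24.00 h = (0.0000/π) × 24.00 = 0.00 h.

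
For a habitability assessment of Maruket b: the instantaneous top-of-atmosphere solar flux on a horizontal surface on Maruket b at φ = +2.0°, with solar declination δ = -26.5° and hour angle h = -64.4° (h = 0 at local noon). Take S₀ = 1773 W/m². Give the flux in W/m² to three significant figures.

cos θ_z = sin φ sin δ + cos φ cos δ cos h = -0.015572 + 0.386453 = 0.370881.
Flux = S₀ · cos θ_z = 1773 × 0.370881 = 657.6 W/m².

658 W/m²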